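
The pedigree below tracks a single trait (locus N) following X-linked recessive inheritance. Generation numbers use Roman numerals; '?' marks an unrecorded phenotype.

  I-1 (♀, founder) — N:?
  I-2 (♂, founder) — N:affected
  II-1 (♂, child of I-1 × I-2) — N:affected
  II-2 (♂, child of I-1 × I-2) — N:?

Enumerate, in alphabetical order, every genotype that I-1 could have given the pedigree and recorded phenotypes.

I-1 ∈ {X^NX^n, X^nX^n}

N/I-1 ? ·: X^NX^n|X^nX^n
N/I-2 aff ·: X^nY
N/II-1 aff I-1×I-2: X^nY
N/II-2 ? I-1×I-2: X^NY|X^nY
⇒ N over [I-1,I-2,II-1,II-2]: 3 consistent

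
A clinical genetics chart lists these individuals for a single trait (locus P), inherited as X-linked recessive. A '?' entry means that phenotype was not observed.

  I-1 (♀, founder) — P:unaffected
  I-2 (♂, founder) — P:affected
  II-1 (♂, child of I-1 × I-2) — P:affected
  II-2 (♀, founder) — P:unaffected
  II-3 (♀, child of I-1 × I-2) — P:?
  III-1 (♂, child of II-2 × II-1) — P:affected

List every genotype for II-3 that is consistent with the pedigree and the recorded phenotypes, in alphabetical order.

II-3 ∈ {X^PX^p, X^pX^p}

P/I-1 un ·: X^PX^p
P/I-2 aff ·: X^pY
P/II-1 aff I-1×I-2: X^pY
P/II-2 un ·: X^PX^p
P/II-3 ? I-1×I-2: X^PX^p|X^pX^p
P/III-1 aff II-2×II-1: X^pY
⇒ P over [I-1,I-2,II-1,II-2,II-3,III-1]: 2 consistent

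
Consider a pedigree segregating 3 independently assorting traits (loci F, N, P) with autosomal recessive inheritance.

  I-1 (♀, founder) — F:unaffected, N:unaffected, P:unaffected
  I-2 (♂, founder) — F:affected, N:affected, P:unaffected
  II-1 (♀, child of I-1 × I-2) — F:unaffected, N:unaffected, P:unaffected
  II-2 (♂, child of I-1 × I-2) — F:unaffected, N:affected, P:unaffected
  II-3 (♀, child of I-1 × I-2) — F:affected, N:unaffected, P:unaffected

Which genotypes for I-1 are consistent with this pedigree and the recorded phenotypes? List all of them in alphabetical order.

F/I-1 un ·: Ff
F/I-2 aff ·: ff
F/II-1 un I-1×I-2: Ff
F/II-2 un I-1×I-2: Ff
F/II-3 aff I-1×I-2: ff
⇒ F over [I-1,I-2,II-1,II-2,II-3]: 1 consistent
N/I-1 un ·: Nn
N/I-2 aff ·: nn
N/II-1 un I-1×I-2: Nn
N/II-2 aff I-1×I-2: nn
N/II-3 un I-1×I-2: Nn
⇒ N over [I-1,I-2,II-1,II-2,II-3]: 1 consistent
P/I-1 un ·: PP|Pp
P/I-2 un ·: PP|Pp
P/II-1 un I-1×I-2: PP|Pp
P/II-2 un I-1×I-2: PP|Pp
P/II-3 un I-1×I-2: PP|Pp
⇒ P over [I-1,I-2,II-1,II-2,II-3]: 25 consistent

I-1 ∈ {Ff Nn PP, Ff Nn Pp}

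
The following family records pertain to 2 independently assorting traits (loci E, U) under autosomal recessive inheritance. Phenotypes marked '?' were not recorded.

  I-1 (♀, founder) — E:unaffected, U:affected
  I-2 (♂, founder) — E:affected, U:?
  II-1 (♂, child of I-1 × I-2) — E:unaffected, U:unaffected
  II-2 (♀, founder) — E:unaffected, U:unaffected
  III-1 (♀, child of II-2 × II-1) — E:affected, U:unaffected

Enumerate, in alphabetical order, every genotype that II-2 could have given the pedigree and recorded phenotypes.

II-2 ∈ {Ee UU, Ee Uu}

E/I-1 un ·: EE|Ee
E/I-2 aff ·: ee
E/II-1 un I-1×I-2: Ee
E/II-2 un ·: Ee
E/III-1 aff II-2×II-1: ee
⇒ E over [I-1,I-2,II-1,II-2,III-1]: 2 consistent
U/I-1 aff ·: uu
U/I-2 ? ·: UU|Uu
U/II-1 un I-1×I-2: Uu
U/II-2 un ·: UU|Uu
U/III-1 un II-2×II-1: UU|Uu
⇒ U over [I-1,I-2,II-1,II-2,III-1]: 8 consistent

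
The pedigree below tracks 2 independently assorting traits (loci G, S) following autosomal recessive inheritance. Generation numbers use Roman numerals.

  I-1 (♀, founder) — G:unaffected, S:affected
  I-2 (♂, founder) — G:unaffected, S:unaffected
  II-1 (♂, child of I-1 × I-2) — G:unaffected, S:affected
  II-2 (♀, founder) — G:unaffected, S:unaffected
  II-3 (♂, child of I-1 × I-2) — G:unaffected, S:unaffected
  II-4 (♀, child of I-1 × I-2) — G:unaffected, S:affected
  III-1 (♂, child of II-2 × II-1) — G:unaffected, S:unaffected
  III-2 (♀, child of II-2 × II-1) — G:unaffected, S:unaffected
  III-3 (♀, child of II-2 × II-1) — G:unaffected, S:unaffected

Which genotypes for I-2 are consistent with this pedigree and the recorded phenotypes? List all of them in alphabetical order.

G/I-1 un ·: GG|Gg
G/I-2 un ·: GG|Gg
G/II-1 un I-1×I-2: GG|Gg
G/II-2 un ·: GG|Gg
G/II-3 un I-1×I-2: GG|Gg
G/II-4 un I-1×I-2: GG|Gg
G/III-1 un II-2×II-1: GG|Gg
G/III-2 un II-2×II-1: GG|Gg
G/III-3 un II-2×II-1: GG|Gg
⇒ G over [I-1,I-2,II-1,II-2,II-3,II-4,III-1,III-2,III-3]: 309 consistent
S/I-1 aff ·: ss
S/I-2 un ·: Ss
S/II-1 aff I-1×I-2: ss
S/II-2 un ·: SS|Ss
S/II-3 un I-1×I-2: Ss
S/II-4 aff I-1×I-2: ss
S/III-1 un II-2×II-1: Ss
S/III-2 un II-2×II-1: Ss
S/III-3 un II-2×II-1: Ss
⇒ S over [I-1,I-2,II-1,II-2,II-3,II-4,III-1,III-2,III-3]: 2 consistent

I-2 ∈ {GG Ss, Gg Ss}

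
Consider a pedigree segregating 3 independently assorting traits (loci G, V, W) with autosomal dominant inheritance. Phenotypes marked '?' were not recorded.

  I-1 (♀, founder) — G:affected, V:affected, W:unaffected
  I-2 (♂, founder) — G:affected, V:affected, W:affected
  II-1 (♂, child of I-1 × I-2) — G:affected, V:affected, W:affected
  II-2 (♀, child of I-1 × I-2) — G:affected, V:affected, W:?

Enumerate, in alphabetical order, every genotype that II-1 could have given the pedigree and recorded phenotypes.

II-1 ∈ {GG VV Ww, GG Vv Ww, Gg VV Ww, Gg Vv Ww}

G/I-1 aff ·: Gg|GG
G/I-2 aff ·: Gg|GG
G/II-1 aff I-1×I-2: Gg|GG
G/II-2 aff I-1×I-2: Gg|GG
⇒ G over [I-1,I-2,II-1,II-2]: 13 consistent
V/I-1 aff ·: Vv|VV
V/I-2 aff ·: Vv|VV
V/II-1 aff I-1×I-2: Vv|VV
V/II-2 aff I-1×I-2: Vv|VV
⇒ V over [I-1,I-2,II-1,II-2]: 13 consistent
W/I-1 un ·: ww
W/I-2 aff ·: Ww|WW
W/II-1 aff I-1×I-2: Ww
W/II-2 ? I-1×I-2: ww|Ww
⇒ W over [I-1,I-2,II-1,II-2]: 3 consistent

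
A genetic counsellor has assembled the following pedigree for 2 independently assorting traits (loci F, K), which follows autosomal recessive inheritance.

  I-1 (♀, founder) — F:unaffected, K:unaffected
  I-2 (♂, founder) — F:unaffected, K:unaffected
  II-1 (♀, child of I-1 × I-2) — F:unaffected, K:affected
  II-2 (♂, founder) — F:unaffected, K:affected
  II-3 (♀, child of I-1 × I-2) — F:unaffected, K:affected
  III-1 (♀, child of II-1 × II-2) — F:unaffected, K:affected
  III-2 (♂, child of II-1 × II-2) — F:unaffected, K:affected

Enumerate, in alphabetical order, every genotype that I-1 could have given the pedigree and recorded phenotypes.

I-1 ∈ {FF Kk, Ff Kk}

F/I-1 un ·: FF|Ff
F/I-2 un ·: FF|Ff
F/II-1 un I-1×I-2: FF|Ff
F/II-2 un ·: FF|Ff
F/II-3 un I-1×I-2: FF|Ff
F/III-1 un II-1×II-2: FF|Ff
F/III-2 un II-1×II-2: FF|Ff
⇒ F over [I-1,I-2,II-1,II-2,II-3,III-1,III-2]: 83 consistent
K/I-1 un ·: Kk
K/I-2 un ·: Kk
K/II-1 aff I-1×I-2: kk
K/II-2 aff ·: kk
K/II-3 aff I-1×I-2: kk
K/III-1 aff II-1×II-2: kk
K/III-2 aff II-1×II-2: kk
⇒ K over [I-1,I-2,II-1,II-2,II-3,III-1,III-2]: 1 consistent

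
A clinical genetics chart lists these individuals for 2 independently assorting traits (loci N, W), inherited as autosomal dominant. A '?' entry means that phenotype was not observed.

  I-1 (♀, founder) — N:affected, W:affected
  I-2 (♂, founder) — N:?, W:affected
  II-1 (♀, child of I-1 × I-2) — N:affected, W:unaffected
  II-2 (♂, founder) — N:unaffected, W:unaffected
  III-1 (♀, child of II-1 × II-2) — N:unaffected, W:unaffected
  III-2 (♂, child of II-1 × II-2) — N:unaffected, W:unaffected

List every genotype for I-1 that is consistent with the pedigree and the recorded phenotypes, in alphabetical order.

N/I-1 aff ·: Nn|NN
N/I-2 ? ·: nn|Nn|NN
N/II-1 aff I-1×I-2: Nn
N/II-2 un ·: nn
N/III-1 un II-1×II-2: nn
N/III-2 un II-1×II-2: nn
⇒ N over [I-1,I-2,II-1,II-2,III-1,III-2]: 5 consistent
W/I-1 aff ·: Ww
W/I-2 aff ·: Ww
W/II-1 un I-1×I-2: ww
W/II-2 un ·: ww
W/III-1 un II-1×II-2: ww
W/III-2 un II-1×II-2: ww
⇒ W over [I-1,I-2,II-1,II-2,III-1,III-2]: 1 consistent

I-1 ∈ {NN Ww, Nn Ww}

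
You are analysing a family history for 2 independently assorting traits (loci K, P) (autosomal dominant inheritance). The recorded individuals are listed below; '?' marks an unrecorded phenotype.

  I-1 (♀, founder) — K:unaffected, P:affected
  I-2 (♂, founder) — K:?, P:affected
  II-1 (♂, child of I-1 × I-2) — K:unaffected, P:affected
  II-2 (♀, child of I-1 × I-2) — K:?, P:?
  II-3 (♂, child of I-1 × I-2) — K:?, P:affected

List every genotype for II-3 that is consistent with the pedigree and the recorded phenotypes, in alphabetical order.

II-3 ∈ {Kk PP, Kk Pp, kk PP, kk Pp}

K/I-1 un ·: kk
K/I-2 ? ·: kk|Kk
K/II-1 un I-1×I-2: kk
K/II-2 ? I-1×I-2: kk|Kk
K/II-3 ? I-1×I-2: kk|Kk
⇒ K over [I-1,I-2,II-1,II-2,II-3]: 5 consistent
P/I-1 aff ·: Pp|PP
P/I-2 aff ·: Pp|PP
P/II-1 aff I-1×I-2: Pp|PP
P/II-2 ? I-1×I-2: pp|Pp|PP
P/II-3 aff I-1×I-2: Pp|PP
⇒ P over [I-1,I-2,II-1,II-2,II-3]: 29 consistent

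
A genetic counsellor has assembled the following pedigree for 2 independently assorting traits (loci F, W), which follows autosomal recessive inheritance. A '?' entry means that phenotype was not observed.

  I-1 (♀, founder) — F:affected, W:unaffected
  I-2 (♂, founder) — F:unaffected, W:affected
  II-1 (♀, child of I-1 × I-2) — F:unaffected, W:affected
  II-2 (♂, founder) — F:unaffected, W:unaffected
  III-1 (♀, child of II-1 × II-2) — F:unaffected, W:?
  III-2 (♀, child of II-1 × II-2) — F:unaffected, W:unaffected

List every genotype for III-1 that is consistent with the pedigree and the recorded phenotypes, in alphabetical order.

F/I-1 aff ·: ff
F/I-2 un ·: FF|Ff
F/II-1 un I-1×I-2: Ff
F/II-2 un ·: FF|Ff
F/III-1 un II-1×II-2: FF|Ff
F/III-2 un II-1×II-2: FF|Ff
⇒ F over [I-1,I-2,II-1,II-2,III-1,III-2]: 16 consistent
W/I-1 un ·: Ww
W/I-2 aff ·: ww
W/II-1 aff I-1×I-2: ww
W/II-2 un ·: WW|Ww
W/III-1 ? II-1×II-2: Ww|ww
W/III-2 un II-1×II-2: Ww
⇒ W over [I-1,I-2,II-1,II-2,III-1,III-2]: 3 consistent

III-1 ∈ {FF Ww, FF ww, Ff Ww, Ff ww}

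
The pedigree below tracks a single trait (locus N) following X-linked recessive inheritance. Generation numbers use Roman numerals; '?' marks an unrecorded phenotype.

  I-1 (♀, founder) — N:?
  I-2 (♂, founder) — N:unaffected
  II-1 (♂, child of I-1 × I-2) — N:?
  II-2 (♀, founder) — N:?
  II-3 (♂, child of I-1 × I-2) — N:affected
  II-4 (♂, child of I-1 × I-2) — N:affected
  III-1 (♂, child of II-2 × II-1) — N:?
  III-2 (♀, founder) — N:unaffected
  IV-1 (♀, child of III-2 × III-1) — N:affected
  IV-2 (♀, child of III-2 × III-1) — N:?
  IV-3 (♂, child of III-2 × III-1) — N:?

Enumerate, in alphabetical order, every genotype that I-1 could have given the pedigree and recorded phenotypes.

I-1 ∈ {X^NX^n, X^nX^n}

N/I-1 ? ·: X^NX^n|X^nX^n
N/I-2 un ·: X^NY
N/II-1 ? I-1×I-2: X^NY|X^nY
N/II-2 ? ·: X^NX^n|X^nX^n
N/II-3 aff I-1×I-2: X^nY
N/II-4 aff I-1×I-2: X^nY
N/III-1 ? II-2×II-1: X^nY
N/III-2 un ·: X^NX^n
N/IV-1 aff III-2×III-1: X^nX^n
N/IV-2 ? III-2×III-1: X^NX^n|X^nX^n
N/IV-3 ? III-2×III-1: X^NY|X^nY
⇒ N over [I-1,I-2,II-1,II-2,II-3,II-4,III-1,III-2,IV-1,IV-2,IV-3]: 24 consistent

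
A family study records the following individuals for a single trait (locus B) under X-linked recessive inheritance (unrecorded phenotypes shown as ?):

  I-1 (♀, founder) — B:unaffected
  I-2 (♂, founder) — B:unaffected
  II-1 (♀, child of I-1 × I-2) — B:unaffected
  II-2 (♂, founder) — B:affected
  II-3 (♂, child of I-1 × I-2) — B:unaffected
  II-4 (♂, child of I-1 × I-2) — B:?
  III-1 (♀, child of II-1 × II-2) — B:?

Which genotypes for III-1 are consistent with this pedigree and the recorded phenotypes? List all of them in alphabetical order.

B/I-1 un ·: X^BX^B|X^BX^b
B/I-2 un ·: X^BY
B/II-1 un I-1×I-2: X^BX^B|X^BX^b
B/II-2 aff ·: X^bY
B/II-3 un I-1×I-2: X^BY
B/II-4 ? I-1×I-2: X^BY|X^bY
B/III-1 ? II-1×II-2: X^BX^b|X^bX^b
⇒ B over [I-1,I-2,II-1,II-2,II-3,II-4,III-1]: 7 consistent

III-1 ∈ {X^BX^b, X^bX^b}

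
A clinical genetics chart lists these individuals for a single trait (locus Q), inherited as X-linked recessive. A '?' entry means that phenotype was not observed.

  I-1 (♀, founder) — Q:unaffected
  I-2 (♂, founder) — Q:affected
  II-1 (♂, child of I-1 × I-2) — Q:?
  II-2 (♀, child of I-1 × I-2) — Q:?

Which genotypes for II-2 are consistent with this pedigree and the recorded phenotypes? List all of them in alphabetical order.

Q/I-1 un ·: X^QX^Q|X^QX^q
Q/I-2 aff ·: X^qY
Q/II-1 ? I-1×I-2: X^QY|X^qY
Q/II-2 ? I-1×I-2: X^QX^q|X^qX^q
⇒ Q over [I-1,I-2,II-1,II-2]: 5 consistent

II-2 ∈ {X^QX^q, X^qX^q}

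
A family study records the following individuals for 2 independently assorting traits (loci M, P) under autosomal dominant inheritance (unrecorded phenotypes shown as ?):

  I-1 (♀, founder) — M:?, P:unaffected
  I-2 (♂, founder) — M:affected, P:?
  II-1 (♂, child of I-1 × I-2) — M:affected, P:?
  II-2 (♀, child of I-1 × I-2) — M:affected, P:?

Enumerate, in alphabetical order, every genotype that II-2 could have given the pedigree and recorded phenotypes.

M/I-1 ? ·: mm|Mm|MM
M/I-2 aff ·: Mm|MM
M/II-1 aff I-1×I-2: Mm|MM
M/II-2 aff I-1×I-2: Mm|MM
⇒ M over [I-1,I-2,II-1,II-2]: 15 consistent
P/I-1 un ·: pp
P/I-2 ? ·: pp|Pp|PP
P/II-1 ? I-1×I-2: pp|Pp
P/II-2 ? I-1×I-2: pp|Pp
⇒ P over [I-1,I-2,II-1,II-2]: 6 consistent

II-2 ∈ {MM Pp, MM pp, Mm Pp, Mm pp}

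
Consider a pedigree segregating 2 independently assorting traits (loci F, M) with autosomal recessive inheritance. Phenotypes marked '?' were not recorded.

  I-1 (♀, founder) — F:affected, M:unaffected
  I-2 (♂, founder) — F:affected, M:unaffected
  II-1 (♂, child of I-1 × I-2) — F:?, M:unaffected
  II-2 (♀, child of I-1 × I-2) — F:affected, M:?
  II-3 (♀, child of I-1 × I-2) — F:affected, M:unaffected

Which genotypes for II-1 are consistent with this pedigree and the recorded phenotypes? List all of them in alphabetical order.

F/I-1 aff ·: ff
F/I-2 aff ·: ff
F/II-1 ? I-1×I-2: ff
F/II-2 aff I-1×I-2: ff
F/II-3 aff I-1×I-2: ff
⇒ F over [I-1,I-2,II-1,II-2,II-3]: 1 consistent
M/I-1 un ·: MM|Mm
M/I-2 un ·: MM|Mm
M/II-1 un I-1×I-2: MM|Mm
M/II-2 ? I-1×I-2: MM|Mm|mm
M/II-3 un I-1×I-2: MM|Mm
⇒ M over [I-1,I-2,II-1,II-2,II-3]: 29 consistent

II-1 ∈ {ff MM, ff Mm}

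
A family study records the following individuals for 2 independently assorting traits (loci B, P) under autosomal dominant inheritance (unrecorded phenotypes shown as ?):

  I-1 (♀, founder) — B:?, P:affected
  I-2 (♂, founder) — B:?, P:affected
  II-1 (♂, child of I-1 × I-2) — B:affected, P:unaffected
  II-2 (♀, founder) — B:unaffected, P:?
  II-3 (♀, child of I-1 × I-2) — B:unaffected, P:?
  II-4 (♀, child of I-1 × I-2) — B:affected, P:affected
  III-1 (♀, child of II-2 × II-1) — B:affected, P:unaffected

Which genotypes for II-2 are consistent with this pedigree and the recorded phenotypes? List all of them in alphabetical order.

II-2 ∈ {bb Pp, bb pp}

B/I-1 ? ·: bb|Bb
B/I-2 ? ·: bb|Bb
B/II-1 aff I-1×I-2: Bb|BB
B/II-2 un ·: bb
B/II-3 un I-1×I-2: bb
B/II-4 aff I-1×I-2: Bb|BB
B/III-1 aff II-2×II-1: Bb
⇒ B over [I-1,I-2,II-1,II-2,II-3,II-4,III-1]: 6 consistent
P/I-1 aff ·: Pp
P/I-2 aff ·: Pp
P/II-1 un I-1×I-2: pp
P/II-2 ? ·: pp|Pp
P/II-3 ? I-1×I-2: pp|Pp|PP
P/II-4 aff I-1×I-2: Pp|PP
P/III-1 un II-2×II-1: pp
⇒ P over [I-1,I-2,II-1,II-2,II-3,II-4,III-1]: 12 consistent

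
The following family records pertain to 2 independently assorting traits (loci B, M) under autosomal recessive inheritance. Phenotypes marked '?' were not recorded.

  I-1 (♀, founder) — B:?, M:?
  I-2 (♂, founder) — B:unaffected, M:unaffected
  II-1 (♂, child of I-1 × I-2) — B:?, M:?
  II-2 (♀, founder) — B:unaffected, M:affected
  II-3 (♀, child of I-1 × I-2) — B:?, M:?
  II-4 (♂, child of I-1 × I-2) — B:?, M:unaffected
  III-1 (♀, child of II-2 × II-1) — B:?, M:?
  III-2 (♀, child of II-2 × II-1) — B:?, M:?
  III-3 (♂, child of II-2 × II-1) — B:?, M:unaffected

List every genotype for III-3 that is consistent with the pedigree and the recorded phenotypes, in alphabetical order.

III-3 ∈ {BB Mm, Bb Mm, bb Mm}

B/I-1 ? ·: BB|Bb|bb
B/I-2 un ·: BB|Bb
B/II-1 ? I-1×I-2: BB|Bb|bb
B/II-2 un ·: BB|Bb
B/II-3 ? I-1×I-2: BB|Bb|bb
B/II-4 ? I-1×I-2: BB|Bb|bb
B/III-1 ? II-2×II-1: BB|Bb|bb
B/III-2 ? II-2×II-1: BB|Bb|bb
B/III-3 ? II-2×II-1: BB|Bb|bb
⇒ B over [I-1,I-2,II-1,II-2,II-3,II-4,III-1,III-2,III-3]: 1049 consistent
M/I-1 ? ·: MM|Mm|mm
M/I-2 un ·: MM|Mm
M/II-1 ? I-1×I-2: MM|Mm
M/II-2 aff ·: mm
M/II-3 ? I-1×I-2: MM|Mm|mm
M/II-4 un I-1×I-2: MM|Mm
M/III-1 ? II-2×II-1: Mm|mm
M/III-2 ? II-2×II-1: Mm|mm
M/III-3 un II-2×II-1: Mm
⇒ M over [I-1,I-2,II-1,II-2,II-3,II-4,III-1,III-2,III-3]: 83 consistent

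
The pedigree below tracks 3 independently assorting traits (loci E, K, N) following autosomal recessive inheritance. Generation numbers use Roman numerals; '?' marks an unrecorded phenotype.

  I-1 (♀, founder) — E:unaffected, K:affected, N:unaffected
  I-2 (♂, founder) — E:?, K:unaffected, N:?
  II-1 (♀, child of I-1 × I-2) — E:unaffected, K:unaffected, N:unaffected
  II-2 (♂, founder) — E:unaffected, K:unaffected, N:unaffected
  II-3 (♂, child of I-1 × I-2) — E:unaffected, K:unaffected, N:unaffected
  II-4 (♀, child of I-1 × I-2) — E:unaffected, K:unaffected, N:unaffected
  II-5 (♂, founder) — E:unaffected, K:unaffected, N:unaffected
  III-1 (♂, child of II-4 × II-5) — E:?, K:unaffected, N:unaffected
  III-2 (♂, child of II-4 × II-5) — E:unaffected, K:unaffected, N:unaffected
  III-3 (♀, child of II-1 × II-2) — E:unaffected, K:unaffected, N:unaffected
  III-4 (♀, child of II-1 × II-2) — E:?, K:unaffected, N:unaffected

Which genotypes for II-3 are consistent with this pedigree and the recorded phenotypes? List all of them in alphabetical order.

II-3 ∈ {EE Kk NN, EE Kk Nn, Ee Kk NN, Ee Kk Nn}

E/I-1 un ·: EE|Ee
E/I-2 ? ·: EE|Ee|ee
E/II-1 un I-1×I-2: EE|Ee
E/II-2 un ·: EE|Ee
E/II-3 un I-1×I-2: EE|Ee
E/II-4 un I-1×I-2: EE|Ee
E/II-5 un ·: EE|Ee
E/III-1 ? II-4×II-5: EE|Ee|ee
E/III-2 un II-4×II-5: EE|Ee
E/III-3 un II-1×II-2: EE|Ee
E/III-4 ? II-1×II-2: EE|Ee|ee
⇒ E over [I-1,I-2,II-1,II-2,II-3,II-4,II-5,III-1,III-2,III-3,III-4]: 1575 consistent
K/I-1 aff ·: kk
K/I-2 un ·: KK|Kk
K/II-1 un I-1×I-2: Kk
K/II-2 un ·: KK|Kk
K/II-3 un I-1×I-2: Kk
K/II-4 un I-1×I-2: Kk
K/II-5 un ·: KK|Kk
K/III-1 un II-4×II-5: KK|Kk
K/III-2 un II-4×II-5: KK|Kk
K/III-3 un II-1×II-2: KK|Kk
K/III-4 un II-1×II-2: KK|Kk
⇒ K over [I-1,I-2,II-1,II-2,II-3,II-4,II-5,III-1,III-2,III-3,III-4]: 128 consistent
N/I-1 un ·: NN|Nn
N/I-2 ? ·: NN|Nn|nn
N/II-1 un I-1×I-2: NN|Nn
N/II-2 un ·: NN|Nn
N/II-3 un I-1×I-2: NN|Nn
N/II-4 un I-1×I-2: NN|Nn
N/II-5 un ·: NN|Nn
N/III-1 un II-4×II-5: NN|Nn
N/III-2 un II-4×II-5: NN|Nn
N/III-3 un II-1×II-2: NN|Nn
N/III-4 un II-1×II-2: NN|Nn
⇒ N over [I-1,I-2,II-1,II-2,II-3,II-4,II-5,III-1,III-2,III-3,III-4]: 1167 consistent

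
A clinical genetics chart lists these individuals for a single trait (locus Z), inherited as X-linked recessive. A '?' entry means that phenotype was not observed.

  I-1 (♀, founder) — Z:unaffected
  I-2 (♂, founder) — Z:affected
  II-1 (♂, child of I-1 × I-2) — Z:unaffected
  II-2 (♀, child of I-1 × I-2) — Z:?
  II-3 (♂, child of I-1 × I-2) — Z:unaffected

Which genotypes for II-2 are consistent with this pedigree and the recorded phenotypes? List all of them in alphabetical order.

Z/I-1 un ·: X^ZX^Z|X^ZX^z
Z/I-2 aff ·: X^zY
Z/II-1 un I-1×I-2: X^ZY
Z/II-2 ? I-1×I-2: X^ZX^z|X^zX^z
Z/II-3 un I-1×I-2: X^ZY
⇒ Z over [I-1,I-2,II-1,II-2,II-3]: 3 consistent

II-2 ∈ {X^ZX^z, X^zX^z}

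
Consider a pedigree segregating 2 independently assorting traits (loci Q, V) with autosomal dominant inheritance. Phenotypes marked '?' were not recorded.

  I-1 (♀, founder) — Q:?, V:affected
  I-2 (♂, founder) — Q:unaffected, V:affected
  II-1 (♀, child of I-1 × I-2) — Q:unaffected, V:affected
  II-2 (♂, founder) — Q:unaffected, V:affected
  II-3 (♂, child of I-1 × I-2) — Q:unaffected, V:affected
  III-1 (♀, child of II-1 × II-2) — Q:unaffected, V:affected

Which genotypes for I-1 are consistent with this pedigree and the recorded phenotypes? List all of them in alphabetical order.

I-1 ∈ {Qq VV, Qq Vv, qq VV, qq Vv}

Q/I-1 ? ·: qq|Qq
Q/I-2 un ·: qq
Q/II-1 un I-1×I-2: qq
Q/II-2 un ·: qq
Q/II-3 un I-1×I-2: qq
Q/III-1 un II-1×II-2: qq
⇒ Q over [I-1,I-2,II-1,II-2,II-3,III-1]: 2 consistent
V/I-1 aff ·: Vv|VV
V/I-2 aff ·: Vv|VV
V/II-1 aff I-1×I-2: Vv|VV
V/II-2 aff ·: Vv|VV
V/II-3 aff I-1×I-2: Vv|VV
V/III-1 aff II-1×II-2: Vv|VV
⇒ V over [I-1,I-2,II-1,II-2,II-3,III-1]: 45 consistent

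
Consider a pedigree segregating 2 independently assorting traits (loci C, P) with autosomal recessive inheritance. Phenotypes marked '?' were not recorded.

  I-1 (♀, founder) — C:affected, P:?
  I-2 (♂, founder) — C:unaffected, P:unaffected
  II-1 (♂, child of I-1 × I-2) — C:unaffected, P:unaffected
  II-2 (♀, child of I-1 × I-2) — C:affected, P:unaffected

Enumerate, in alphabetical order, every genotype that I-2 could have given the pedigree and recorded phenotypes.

C/I-1 aff ·: cc
C/I-2 un ·: Cc
C/II-1 un I-1×I-2: Cc
C/II-2 aff I-1×I-2: cc
⇒ C over [I-1,I-2,II-1,II-2]: 1 consistent
P/I-1 ? ·: PP|Pp|pp
P/I-2 un ·: PP|Pp
P/II-1 un I-1×I-2: PP|Pp
P/II-2 un I-1×I-2: PP|Pp
⇒ P over [I-1,I-2,II-1,II-2]: 15 consistent

I-2 ∈ {Cc PP, Cc Pp}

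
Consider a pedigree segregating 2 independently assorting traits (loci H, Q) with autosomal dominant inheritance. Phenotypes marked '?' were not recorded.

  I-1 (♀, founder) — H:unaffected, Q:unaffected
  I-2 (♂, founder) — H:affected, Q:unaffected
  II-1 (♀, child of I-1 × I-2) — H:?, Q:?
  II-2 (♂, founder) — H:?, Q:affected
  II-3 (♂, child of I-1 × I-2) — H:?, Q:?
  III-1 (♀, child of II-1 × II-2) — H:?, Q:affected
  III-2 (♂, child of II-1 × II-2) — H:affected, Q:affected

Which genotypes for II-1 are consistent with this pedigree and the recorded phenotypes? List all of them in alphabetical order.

H/I-1 un ·: hh
H/I-2 aff ·: Hh|HH
H/II-1 ? I-1×I-2: hh|Hh
H/II-2 ? ·: hh|Hh|HH
H/II-3 ? I-1×I-2: hh|Hh
H/III-1 ? II-1×II-2: hh|Hh|HH
H/III-2 aff II-1×II-2: Hh|HH
⇒ H over [I-1,I-2,II-1,II-2,II-3,III-1,III-2]: 42 consistent
Q/I-1 un ·: qq
Q/I-2 un ·: qq
Q/II-1 ? I-1×I-2: qq
Q/II-2 aff ·: Qq|QQ
Q/II-3 ? I-1×I-2: qq
Q/III-1 aff II-1×II-2: Qq
Q/III-2 aff II-1×II-2: Qq
⇒ Q over [I-1,I-2,II-1,II-2,II-3,III-1,III-2]: 2 consistent

II-1 ∈ {Hh qq, hh qq}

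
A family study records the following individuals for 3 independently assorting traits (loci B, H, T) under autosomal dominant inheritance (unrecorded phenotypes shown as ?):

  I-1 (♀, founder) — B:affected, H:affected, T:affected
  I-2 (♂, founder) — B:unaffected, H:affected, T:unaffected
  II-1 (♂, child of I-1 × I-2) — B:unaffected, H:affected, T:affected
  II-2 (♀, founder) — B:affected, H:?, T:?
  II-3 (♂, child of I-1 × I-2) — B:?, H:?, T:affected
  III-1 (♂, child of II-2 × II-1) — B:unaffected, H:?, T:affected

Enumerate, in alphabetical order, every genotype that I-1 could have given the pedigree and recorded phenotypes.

B/I-1 aff ·: Bb
B/I-2 un ·: bb
B/II-1 un I-1×I-2: bb
B/II-2 aff ·: Bb
B/II-3 ? I-1×I-2: bb|Bb
B/III-1 un II-2×II-1: bb
⇒ B over [I-1,I-2,II-1,II-2,II-3,III-1]: 2 consistent
H/I-1 aff ·: Hh|HH
H/I-2 aff ·: Hh|HH
H/II-1 aff I-1×I-2: Hh|HH
H/II-2 ? ·: hh|Hh|HH
H/II-3 ? I-1×I-2: hh|Hh|HH
H/III-1 ? II-2×II-1: hh|Hh|HH
⇒ H over [I-1,I-2,II-1,II-2,II-3,III-1]: 81 consistent
T/I-1 aff ·: Tt|TT
T/I-2 un ·: tt
T/II-1 aff I-1×I-2: Tt
T/II-2 ? ·: tt|Tt|TT
T/II-3 aff I-1×I-2: Tt
T/III-1 aff II-2×II-1: Tt|TT
⇒ T over [I-1,I-2,II-1,II-2,II-3,III-1]: 10 consistent

I-1 ∈ {Bb HH TT, Bb HH Tt, Bb Hh TT, Bb Hh Tt}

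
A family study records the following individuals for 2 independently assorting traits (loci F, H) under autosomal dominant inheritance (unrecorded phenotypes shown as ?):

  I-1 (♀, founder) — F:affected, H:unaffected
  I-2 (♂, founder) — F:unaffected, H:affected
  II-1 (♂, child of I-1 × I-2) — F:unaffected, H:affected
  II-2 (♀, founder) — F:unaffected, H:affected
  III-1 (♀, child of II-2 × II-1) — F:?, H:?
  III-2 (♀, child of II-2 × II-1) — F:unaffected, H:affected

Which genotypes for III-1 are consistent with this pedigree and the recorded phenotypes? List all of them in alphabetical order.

F/I-1 aff ·: Ff
F/I-2 un ·: ff
F/II-1 un I-1×I-2: ff
F/II-2 un ·: ff
F/III-1 ? II-2×II-1: ff
F/III-2 un II-2×II-1: ff
⇒ F over [I-1,I-2,II-1,II-2,III-1,III-2]: 1 consistent
H/I-1 un ·: hh
H/I-2 aff ·: Hh|HH
H/II-1 aff I-1×I-2: Hh
H/II-2 aff ·: Hh|HH
H/III-1 ? II-2×II-1: hh|Hh|HH
H/III-2 aff II-2×II-1: Hh|HH
⇒ H over [I-1,I-2,II-1,II-2,III-1,III-2]: 20 consistent

III-1 ∈ {ff HH, ff Hh, ff hh}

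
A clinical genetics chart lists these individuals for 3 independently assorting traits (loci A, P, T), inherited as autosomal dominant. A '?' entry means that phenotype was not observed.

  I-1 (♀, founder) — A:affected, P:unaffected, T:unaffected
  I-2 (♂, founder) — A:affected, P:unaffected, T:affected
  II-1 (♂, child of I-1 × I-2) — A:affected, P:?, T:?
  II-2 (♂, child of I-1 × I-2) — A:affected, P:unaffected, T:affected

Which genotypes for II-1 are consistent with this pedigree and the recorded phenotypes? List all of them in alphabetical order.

II-1 ∈ {AA pp Tt, AA pp tt, Aa pp Tt, Aa pp tt}

A/I-1 aff ·: Aa|AA
A/I-2 aff ·: Aa|AA
A/II-1 aff I-1×I-2: Aa|AA
A/II-2 aff I-1×I-2: Aa|AA
⇒ A over [I-1,I-2,II-1,II-2]: 13 consistent
P/I-1 un ·: pp
P/I-2 un ·: pp
P/II-1 ? I-1×I-2: pp
P/II-2 un I-1×I-2: pp
⇒ P over [I-1,I-2,II-1,II-2]: 1 consistent
T/I-1 un ·: tt
T/I-2 aff ·: Tt|TT
T/II-1 ? I-1×I-2: tt|Tt
T/II-2 aff I-1×I-2: Tt
⇒ T over [I-1,I-2,II-1,II-2]: 3 consistent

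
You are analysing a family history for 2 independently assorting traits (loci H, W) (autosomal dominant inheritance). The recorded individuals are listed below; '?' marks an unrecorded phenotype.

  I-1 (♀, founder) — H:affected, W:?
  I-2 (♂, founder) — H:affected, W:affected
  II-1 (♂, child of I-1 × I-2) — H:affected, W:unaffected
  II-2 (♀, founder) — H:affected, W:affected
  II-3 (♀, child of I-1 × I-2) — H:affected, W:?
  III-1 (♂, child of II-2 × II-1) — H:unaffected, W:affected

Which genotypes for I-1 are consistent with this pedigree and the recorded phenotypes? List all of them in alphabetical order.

H/I-1 aff ·: Hh|HH
H/I-2 aff ·: Hh|HH
H/II-1 aff I-1×I-2: Hh
H/II-2 aff ·: Hh
H/II-3 aff I-1×I-2: Hh|HH
H/III-1 un II-2×II-1: hh
⇒ H over [I-1,I-2,II-1,II-2,II-3,III-1]: 6 consistent
W/I-1 ? ·: ww|Ww
W/I-2 aff ·: Ww
W/II-1 un I-1×I-2: ww
W/II-2 aff ·: Ww|WW
W/II-3 ? I-1×I-2: ww|Ww|WW
W/III-1 aff II-2×II-1: Ww
⇒ W over [I-1,I-2,II-1,II-2,II-3,III-1]: 10 consistent

I-1 ∈ {HH Ww, HH ww, Hh Ww, Hh ww}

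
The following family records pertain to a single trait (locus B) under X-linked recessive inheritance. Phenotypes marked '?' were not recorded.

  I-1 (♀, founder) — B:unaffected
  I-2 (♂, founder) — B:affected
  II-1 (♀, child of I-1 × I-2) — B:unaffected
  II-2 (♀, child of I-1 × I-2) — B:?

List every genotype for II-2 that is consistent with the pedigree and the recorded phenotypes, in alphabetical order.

B/I-1 un ·: X^BX^B|X^BX^b
B/I-2 aff ·: X^bY
B/II-1 un I-1×I-2: X^BX^b
B/II-2 ? I-1×I-2: X^BX^b|X^bX^b
⇒ B over [I-1,I-2,II-1,II-2]: 3 consistent

II-2 ∈ {X^BX^b, X^bX^b}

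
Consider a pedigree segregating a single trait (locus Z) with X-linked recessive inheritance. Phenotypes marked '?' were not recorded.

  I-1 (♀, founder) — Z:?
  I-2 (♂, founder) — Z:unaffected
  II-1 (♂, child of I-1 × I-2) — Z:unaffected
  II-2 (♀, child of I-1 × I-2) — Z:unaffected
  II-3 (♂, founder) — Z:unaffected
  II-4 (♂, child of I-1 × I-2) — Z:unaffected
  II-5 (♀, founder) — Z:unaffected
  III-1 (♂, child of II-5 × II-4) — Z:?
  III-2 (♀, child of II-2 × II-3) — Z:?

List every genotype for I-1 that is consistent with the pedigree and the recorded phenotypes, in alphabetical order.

Z/I-1 ? ·: X^ZX^Z|X^ZX^z
Z/I-2 un ·: X^ZY
Z/II-1 un I-1×I-2: X^ZY
Z/II-2 un I-1×I-2: X^ZX^Z|X^ZX^z
Z/II-3 un ·: X^ZY
Z/II-4 un I-1×I-2: X^ZY
Z/II-5 un ·: X^ZX^Z|X^ZX^z
Z/III-1 ? II-5×II-4: X^ZY|X^zY
Z/III-2 ? II-2×II-3: X^ZX^Z|X^ZX^z
⇒ Z over [I-1,I-2,II-1,II-2,II-3,II-4,II-5,III-1,III-2]: 12 consistent

I-1 ∈ {X^ZX^Z, X^ZX^z}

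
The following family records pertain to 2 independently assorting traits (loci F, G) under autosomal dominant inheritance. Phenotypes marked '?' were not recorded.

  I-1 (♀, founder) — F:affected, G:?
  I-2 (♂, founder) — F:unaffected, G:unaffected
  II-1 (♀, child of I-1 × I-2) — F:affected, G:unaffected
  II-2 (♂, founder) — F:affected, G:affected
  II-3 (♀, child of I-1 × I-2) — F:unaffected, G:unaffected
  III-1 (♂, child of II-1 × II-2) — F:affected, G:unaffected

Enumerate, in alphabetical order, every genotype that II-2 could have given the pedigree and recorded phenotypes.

II-2 ∈ {FF Gg, Ff Gg}

F/I-1 aff ·: Ff
F/I-2 un ·: ff
F/II-1 aff I-1×I-2: Ff
F/II-2 aff ·: Ff|FF
F/II-3 un I-1×I-2: ff
F/III-1 aff II-1×II-2: Ff|FF
⇒ F over [I-1,I-2,II-1,II-2,II-3,III-1]: 4 consistent
G/I-1 ? ·: gg|Gg
G/I-2 un ·: gg
G/II-1 un I-1×I-2: gg
G/II-2 aff ·: Gg
G/II-3 un I-1×I-2: gg
G/III-1 un II-1×II-2: gg
⇒ G over [I-1,I-2,II-1,II-2,II-3,III-1]: 2 consistent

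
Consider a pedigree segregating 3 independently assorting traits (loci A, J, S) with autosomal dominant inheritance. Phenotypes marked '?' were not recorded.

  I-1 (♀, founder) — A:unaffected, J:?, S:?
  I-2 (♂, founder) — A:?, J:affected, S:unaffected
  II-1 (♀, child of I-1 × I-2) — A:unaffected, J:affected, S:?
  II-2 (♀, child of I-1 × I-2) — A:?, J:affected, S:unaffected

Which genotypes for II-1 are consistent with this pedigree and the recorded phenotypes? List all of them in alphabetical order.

II-1 ∈ {aa JJ Ss, aa JJ ss, aa Jj Ss, aa Jj ss}

A/I-1 un ·: aa
A/I-2 ? ·: aa|Aa
A/II-1 un I-1×I-2: aa
A/II-2 ? I-1×I-2: aa|Aa
⇒ A over [I-1,I-2,II-1,II-2]: 3 consistent
J/I-1 ? ·: jj|Jj|JJ
J/I-2 aff ·: Jj|JJ
J/II-1 aff I-1×I-2: Jj|JJ
J/II-2 aff I-1×I-2: Jj|JJ
⇒ J over [I-1,I-2,II-1,II-2]: 15 consistent
S/I-1 ? ·: ss|Ss
S/I-2 un ·: ss
S/II-1 ? I-1×I-2: ss|Ss
S/II-2 un I-1×I-2: ss
⇒ S over [I-1,I-2,II-1,II-2]: 3 consistent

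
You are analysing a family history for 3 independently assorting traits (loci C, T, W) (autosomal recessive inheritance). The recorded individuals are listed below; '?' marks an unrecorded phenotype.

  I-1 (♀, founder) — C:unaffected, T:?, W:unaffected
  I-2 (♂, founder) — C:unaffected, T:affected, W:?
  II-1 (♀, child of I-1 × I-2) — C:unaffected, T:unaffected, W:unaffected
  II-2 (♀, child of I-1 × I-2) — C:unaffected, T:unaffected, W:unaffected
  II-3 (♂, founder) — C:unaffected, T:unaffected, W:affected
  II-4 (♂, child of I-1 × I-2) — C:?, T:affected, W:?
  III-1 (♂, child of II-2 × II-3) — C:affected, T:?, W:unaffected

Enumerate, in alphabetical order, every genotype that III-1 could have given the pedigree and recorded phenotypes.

III-1 ∈ {cc TT Ww, cc Tt Ww, cc tt Ww}

C/I-1 un ·: CC|Cc
C/I-2 un ·: CC|Cc
C/II-1 un I-1×I-2: CC|Cc
C/II-2 un I-1×I-2: Cc
C/II-3 un ·: Cc
C/II-4 ? I-1×I-2: CC|Cc|cc
C/III-1 aff II-2×II-3: cc
⇒ C over [I-1,I-2,II-1,II-2,II-3,II-4,III-1]: 14 consistent
T/I-1 ? ·: Tt
T/I-2 aff ·: tt
T/II-1 un I-1×I-2: Tt
T/II-2 un I-1×I-2: Tt
T/II-3 un ·: TT|Tt
T/II-4 aff I-1×I-2: tt
T/III-1 ? II-2×II-3: TT|Tt|tt
⇒ T over [I-1,I-2,II-1,II-2,II-3,II-4,III-1]: 5 consistent
W/I-1 un ·: WW|Ww
W/I-2 ? ·: WW|Ww|ww
W/II-1 un I-1×I-2: WW|Ww
W/II-2 un I-1×I-2: WW|Ww
W/II-3 aff ·: ww
W/II-4 ? I-1×I-2: WW|Ww|ww
W/III-1 un II-2×II-3: Ww
⇒ W over [I-1,I-2,II-1,II-2,II-3,II-4,III-1]: 32 consistent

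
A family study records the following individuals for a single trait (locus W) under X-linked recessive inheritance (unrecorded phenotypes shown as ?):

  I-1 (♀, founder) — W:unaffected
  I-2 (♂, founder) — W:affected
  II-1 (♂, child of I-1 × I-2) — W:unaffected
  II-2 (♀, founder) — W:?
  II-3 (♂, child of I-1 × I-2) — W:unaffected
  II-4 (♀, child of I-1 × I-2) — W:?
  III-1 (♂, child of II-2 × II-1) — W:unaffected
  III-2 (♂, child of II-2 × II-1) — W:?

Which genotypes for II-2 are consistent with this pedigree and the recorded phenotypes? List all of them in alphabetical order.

II-2 ∈ {X^WX^W, X^WX^w}

W/I-1 un ·: X^WX^W|X^WX^w
W/I-2 aff ·: X^wY
W/II-1 un I-1×I-2: X^WY
W/II-2 ? ·: X^WX^W|X^WX^w
W/II-3 un I-1×I-2: X^WY
W/II-4 ? I-1×I-2: X^WX^w|X^wX^w
W/III-1 un II-2×II-1: X^WY
W/III-2 ? II-2×II-1: X^WY|X^wY
⇒ W over [I-1,I-2,II-1,II-2,II-3,II-4,III-1,III-2]: 9 consistent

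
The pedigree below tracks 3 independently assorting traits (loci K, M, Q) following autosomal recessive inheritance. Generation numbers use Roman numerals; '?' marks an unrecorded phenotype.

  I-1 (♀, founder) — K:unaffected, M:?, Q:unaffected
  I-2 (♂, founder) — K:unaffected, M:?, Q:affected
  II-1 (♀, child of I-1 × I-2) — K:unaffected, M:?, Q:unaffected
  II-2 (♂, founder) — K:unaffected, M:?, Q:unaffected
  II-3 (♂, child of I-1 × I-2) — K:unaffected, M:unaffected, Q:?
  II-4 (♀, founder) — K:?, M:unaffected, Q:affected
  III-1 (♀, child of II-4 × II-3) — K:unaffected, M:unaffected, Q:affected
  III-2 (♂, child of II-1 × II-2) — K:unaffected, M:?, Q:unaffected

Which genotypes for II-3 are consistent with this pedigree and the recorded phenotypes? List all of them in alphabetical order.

K/I-1 un ·: KK|Kk
K/I-2 un ·: KK|Kk
K/II-1 un I-1×I-2: KK|Kk
K/II-2 un ·: KK|Kk
K/II-3 un I-1×I-2: KK|Kk
K/II-4 ? ·: KK|Kk|kk
K/III-1 un II-4×II-3: KK|Kk
K/III-2 un II-1×II-2: KK|Kk
⇒ K over [I-1,I-2,II-1,II-2,II-3,II-4,III-1,III-2]: 201 consistent
M/I-1 ? ·: MM|Mm|mm
M/I-2 ? ·: MM|Mm|mm
M/II-1 ? I-1×I-2: MM|Mm|mm
M/II-2 ? ·: MM|Mm|mm
M/II-3 un I-1×I-2: MM|Mm
M/II-4 un ·: MM|Mm
M/III-1 un II-4×II-3: MM|Mm
M/III-2 ? II-1×II-2: MM|Mm|mm
⇒ M over [I-1,I-2,II-1,II-2,II-3,II-4,III-1,III-2]: 415 consistent
Q/I-1 un ·: QQ|Qq
Q/I-2 aff ·: qq
Q/II-1 un I-1×I-2: Qq
Q/II-2 un ·: QQ|Qq
Q/II-3 ? I-1×I-2: Qq|qq
Q/II-4 aff ·: qq
Q/III-1 aff II-4×II-3: qq
Q/III-2 un II-1×II-2: QQ|Qq
⇒ Q over [I-1,I-2,II-1,II-2,II-3,II-4,III-1,III-2]: 12 consistent

II-3 ∈ {KK MM Qq, KK MM qq, KK Mm Qq, KK Mm qq, Kk MM Qq, Kk MM qq, Kk Mm Qq, Kk Mm qq}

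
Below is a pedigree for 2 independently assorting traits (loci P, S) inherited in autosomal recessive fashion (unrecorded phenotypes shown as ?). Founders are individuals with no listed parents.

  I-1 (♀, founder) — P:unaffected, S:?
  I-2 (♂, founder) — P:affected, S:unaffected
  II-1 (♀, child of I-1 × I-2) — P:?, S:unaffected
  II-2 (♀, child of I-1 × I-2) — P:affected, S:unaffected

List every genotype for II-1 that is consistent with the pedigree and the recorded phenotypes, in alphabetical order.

P/I-1 un ·: Pp
P/I-2 aff ·: pp
P/II-1 ? I-1×I-2: Pp|pp
P/II-2 aff I-1×I-2: pp
⇒ P over [I-1,I-2,II-1,II-2]: 2 consistent
S/I-1 ? ·: SS|Ss|ss
S/I-2 un ·: SS|Ss
S/II-1 un I-1×I-2: SS|Ss
S/II-2 un I-1×I-2: SS|Ss
⇒ S over [I-1,I-2,II-1,II-2]: 15 consistent

II-1 ∈ {Pp SS, Pp Ss, pp SS, pp Ss}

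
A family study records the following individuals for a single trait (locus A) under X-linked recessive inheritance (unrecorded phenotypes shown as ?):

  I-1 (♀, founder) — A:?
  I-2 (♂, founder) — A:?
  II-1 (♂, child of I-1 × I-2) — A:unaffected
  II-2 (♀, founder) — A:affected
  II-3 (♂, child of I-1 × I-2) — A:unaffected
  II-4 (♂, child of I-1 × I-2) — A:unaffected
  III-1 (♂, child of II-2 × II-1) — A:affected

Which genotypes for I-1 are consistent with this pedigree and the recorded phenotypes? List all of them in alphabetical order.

A/I-1 ? ·: X^AX^A|X^AX^a
A/I-2 ? ·: X^AY|X^aY
A/II-1 un I-1×I-2: X^AY
A/II-2 aff ·: X^aX^a
A/II-3 un I-1×I-2: X^AY
A/II-4 un I-1×I-2: X^AY
A/III-1 aff II-2×II-1: X^aY
⇒ A over [I-1,I-2,II-1,II-2,II-3,II-4,III-1]: 4 consistent

I-1 ∈ {X^AX^A, X^AX^a}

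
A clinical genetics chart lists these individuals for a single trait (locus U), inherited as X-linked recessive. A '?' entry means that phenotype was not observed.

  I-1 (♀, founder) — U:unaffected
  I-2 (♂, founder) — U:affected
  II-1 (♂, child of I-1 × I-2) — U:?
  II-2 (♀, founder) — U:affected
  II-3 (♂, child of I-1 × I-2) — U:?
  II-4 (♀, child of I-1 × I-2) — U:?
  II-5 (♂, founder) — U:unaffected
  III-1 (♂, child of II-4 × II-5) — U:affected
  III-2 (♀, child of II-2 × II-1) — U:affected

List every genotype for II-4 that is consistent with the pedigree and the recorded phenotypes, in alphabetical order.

II-4 ∈ {X^UX^u, X^uX^u}

U/I-1 un ·: X^UX^u
U/I-2 aff ·: X^uY
U/II-1 ? I-1×I-2: X^uY
U/II-2 aff ·: X^uX^u
U/II-3 ? I-1×I-2: X^UY|X^uY
U/II-4 ? I-1×I-2: X^UX^u|X^uX^u
U/II-5 un ·: X^UY
U/III-1 aff II-4×II-5: X^uY
U/III-2 aff II-2×II-1: X^uX^u
⇒ U over [I-1,I-2,II-1,II-2,II-3,II-4,II-5,III-1,III-2]: 4 consistent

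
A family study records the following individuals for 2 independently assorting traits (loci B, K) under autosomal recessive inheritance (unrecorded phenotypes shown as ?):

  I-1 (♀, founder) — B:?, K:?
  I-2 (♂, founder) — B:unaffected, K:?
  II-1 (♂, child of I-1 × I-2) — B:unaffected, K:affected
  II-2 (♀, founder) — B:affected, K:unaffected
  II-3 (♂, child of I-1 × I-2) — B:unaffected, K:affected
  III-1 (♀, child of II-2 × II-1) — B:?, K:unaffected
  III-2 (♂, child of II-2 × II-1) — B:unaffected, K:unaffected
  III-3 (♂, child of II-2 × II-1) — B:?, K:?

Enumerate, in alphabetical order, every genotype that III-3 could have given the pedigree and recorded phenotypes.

B/I-1 ? ·: BB|Bb|bb
B/I-2 un ·: BB|Bb
B/II-1 un I-1×I-2: BB|Bb
B/II-2 aff ·: bb
B/II-3 un I-1×I-2: BB|Bb
B/III-1 ? II-2×II-1: Bb|bb
B/III-2 un II-2×II-1: Bb
B/III-3 ? II-2×II-1: Bb|bb
⇒ B over [I-1,I-2,II-1,II-2,II-3,III-1,III-2,III-3]: 39 consistent
K/I-1 ? ·: Kk|kk
K/I-2 ? ·: Kk|kk
K/II-1 aff I-1×I-2: kk
K/II-2 un ·: KK|Kk
K/II-3 aff I-1×I-2: kk
K/III-1 un II-2×II-1: Kk
K/III-2 un II-2×II-1: Kk
K/III-3 ? II-2×II-1: Kk|kk
⇒ K over [I-1,I-2,II-1,II-2,II-3,III-1,III-2,III-3]: 12 consistent

III-3 ∈ {Bb Kk, Bb kk, bb Kk, bb kk}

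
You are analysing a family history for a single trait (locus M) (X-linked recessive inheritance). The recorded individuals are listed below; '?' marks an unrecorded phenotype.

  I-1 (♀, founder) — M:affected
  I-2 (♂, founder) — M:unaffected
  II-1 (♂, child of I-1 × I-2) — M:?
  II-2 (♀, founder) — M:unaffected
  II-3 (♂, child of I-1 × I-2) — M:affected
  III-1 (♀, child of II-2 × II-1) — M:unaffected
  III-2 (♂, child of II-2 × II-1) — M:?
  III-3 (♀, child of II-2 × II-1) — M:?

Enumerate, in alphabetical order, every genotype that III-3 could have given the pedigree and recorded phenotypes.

III-3 ∈ {X^MX^m, X^mX^m}

M/I-1 aff ·: X^mX^m
M/I-2 un ·: X^MY
M/II-1 ? I-1×I-2: X^mY
M/II-2 un ·: X^MX^M|X^MX^m
M/II-3 aff I-1×I-2: X^mY
M/III-1 un II-2×II-1: X^MX^m
M/III-2 ? II-2×II-1: X^MY|X^mY
M/III-3 ? II-2×II-1: X^MX^m|X^mX^m
⇒ M over [I-1,I-2,II-1,II-2,II-3,III-1,III-2,III-3]: 5 consistent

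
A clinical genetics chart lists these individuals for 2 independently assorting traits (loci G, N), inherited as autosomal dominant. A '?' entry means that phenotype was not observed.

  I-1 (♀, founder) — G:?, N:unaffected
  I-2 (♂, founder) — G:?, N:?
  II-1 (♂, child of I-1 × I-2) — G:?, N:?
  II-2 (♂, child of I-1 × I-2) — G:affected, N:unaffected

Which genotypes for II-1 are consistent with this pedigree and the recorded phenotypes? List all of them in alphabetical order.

II-1 ∈ {GG Nn, GG nn, Gg Nn, Gg nn, gg Nn, gg nn}

G/I-1 ? ·: gg|Gg|GG
G/I-2 ? ·: gg|Gg|GG
G/II-1 ? I-1×I-2: gg|Gg|GG
G/II-2 aff I-1×I-2: Gg|GG
⇒ G over [I-1,I-2,II-1,II-2]: 21 consistent
N/I-1 un ·: nn
N/I-2 ? ·: nn|Nn
N/II-1 ? I-1×I-2: nn|Nn
N/II-2 un I-1×I-2: nn
⇒ N over [I-1,I-2,II-1,II-2]: 3 consistent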